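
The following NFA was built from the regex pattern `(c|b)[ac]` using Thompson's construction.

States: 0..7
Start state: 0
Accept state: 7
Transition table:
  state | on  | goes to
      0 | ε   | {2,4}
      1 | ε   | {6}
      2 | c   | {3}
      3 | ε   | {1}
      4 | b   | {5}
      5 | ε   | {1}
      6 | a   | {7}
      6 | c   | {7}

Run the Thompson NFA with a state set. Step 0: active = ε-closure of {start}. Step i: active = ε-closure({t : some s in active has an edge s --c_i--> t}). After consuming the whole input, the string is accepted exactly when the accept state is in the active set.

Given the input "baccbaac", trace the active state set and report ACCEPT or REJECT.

Answer: REJECT

Steps:
S₀ = ε-closure({0}) = {0,2,4}
'b' @ 1: {1,5,6}
'a' @ 2: {7}  ✓accept
'c' @ 3: {}  — no active states
rest 'cbaac' ignored (set empty)
final: {}; accept 7 not in set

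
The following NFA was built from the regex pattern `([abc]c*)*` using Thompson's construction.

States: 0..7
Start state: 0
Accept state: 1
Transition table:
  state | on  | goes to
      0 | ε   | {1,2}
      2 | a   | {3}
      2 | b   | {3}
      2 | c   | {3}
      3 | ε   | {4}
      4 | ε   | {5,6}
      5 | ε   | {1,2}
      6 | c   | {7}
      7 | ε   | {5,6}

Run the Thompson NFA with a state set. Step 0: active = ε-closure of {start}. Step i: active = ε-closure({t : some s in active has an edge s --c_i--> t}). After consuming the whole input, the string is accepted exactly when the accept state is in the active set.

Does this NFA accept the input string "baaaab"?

start: ε-closure({0}) = {0,1,2}
'b' @ 1: {1,2,3,4,5,6}  (accept∈set)
'a' @ 2: {1,2,3,4,5,6}  (accept∈set)
'a' @ 3: {1,2,3,4,5,6}  (accept∈set)
'a' @ 4: {1,2,3,4,5,6}  (accept∈set)
'a' @ 5: {1,2,3,4,5,6}  (accept∈set)
'b' @ 6: {1,2,3,4,5,6}  (accept∈set)
end set {1,2,3,4,5,6} — state 1 in

Answer: ACCEPT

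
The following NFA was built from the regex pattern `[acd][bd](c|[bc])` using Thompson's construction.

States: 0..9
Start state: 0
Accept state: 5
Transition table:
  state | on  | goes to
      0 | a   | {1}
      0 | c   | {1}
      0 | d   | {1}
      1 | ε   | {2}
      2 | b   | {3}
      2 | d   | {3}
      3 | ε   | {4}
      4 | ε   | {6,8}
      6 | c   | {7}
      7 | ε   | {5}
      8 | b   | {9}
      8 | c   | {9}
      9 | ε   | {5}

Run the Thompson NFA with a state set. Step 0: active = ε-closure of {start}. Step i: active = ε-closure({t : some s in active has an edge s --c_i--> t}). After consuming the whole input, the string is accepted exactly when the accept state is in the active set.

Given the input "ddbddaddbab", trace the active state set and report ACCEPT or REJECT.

Answer: REJECT

Trace:
start: ε-closure({0}) = {0}
'd' @ 1: {1,2}
'd' @ 2: {3,4,6,8}
'b' @ 3: {5,9}  [accepting]
'd' @ 4: {}  — state set empty
rest 'daddbab' ignored (set empty)
final: {}; accept 5 not in set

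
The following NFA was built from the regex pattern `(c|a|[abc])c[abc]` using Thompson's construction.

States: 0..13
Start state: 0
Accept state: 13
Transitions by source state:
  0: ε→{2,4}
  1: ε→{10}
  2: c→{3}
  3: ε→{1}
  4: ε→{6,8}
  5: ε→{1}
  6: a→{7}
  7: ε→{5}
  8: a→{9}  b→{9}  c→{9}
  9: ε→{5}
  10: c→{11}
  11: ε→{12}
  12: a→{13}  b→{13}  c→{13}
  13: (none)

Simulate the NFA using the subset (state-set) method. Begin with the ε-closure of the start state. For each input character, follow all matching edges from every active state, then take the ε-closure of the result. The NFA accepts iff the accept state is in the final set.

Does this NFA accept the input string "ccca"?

S₀ = ε-closure({0}) = {0,2,4,6,8}
'c' @ 1: {1,3,5,9,10}
'c' @ 2: {11,12}
'c' @ 3: {13}  [accepting]
'a' @ 4: {}  — dead — no transitions
final: {}; accept 13 not in set

Answer: REJECT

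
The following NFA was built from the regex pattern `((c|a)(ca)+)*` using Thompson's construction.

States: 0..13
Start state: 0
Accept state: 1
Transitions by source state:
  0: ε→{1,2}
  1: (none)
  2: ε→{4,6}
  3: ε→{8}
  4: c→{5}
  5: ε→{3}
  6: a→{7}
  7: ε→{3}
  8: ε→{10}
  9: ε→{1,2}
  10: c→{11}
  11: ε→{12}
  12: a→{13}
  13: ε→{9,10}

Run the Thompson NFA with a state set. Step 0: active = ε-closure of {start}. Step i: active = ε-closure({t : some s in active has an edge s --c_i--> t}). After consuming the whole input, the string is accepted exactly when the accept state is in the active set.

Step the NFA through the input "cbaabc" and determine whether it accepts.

Answer: REJECT

Trace:
S₀ = ε-closure({0}) = {0,1,2,4,6}
'c' @ 1: {3,5,8,10}
'b' @ 2: {}  — no active states
rest 'aabc' ignored (set empty)
after full input: {}  (accept=1 not in)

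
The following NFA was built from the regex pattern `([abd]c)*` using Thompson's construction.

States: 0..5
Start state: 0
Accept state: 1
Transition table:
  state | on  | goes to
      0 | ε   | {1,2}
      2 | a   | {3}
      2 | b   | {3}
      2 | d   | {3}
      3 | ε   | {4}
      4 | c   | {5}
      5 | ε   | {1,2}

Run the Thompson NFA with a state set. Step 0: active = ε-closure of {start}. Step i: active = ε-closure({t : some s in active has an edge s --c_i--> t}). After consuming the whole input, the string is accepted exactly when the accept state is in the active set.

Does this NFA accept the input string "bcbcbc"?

Answer: ACCEPT

Derivation:
initial (ε-close {0}): {0,1,2}
'b' @ 1: {3,4}
'c' @ 2: {1,2,5}  ✓accept
'b' @ 3: {3,4}
'c' @ 4: {1,2,5}  ✓accept
'b' @ 5: {3,4}
'c' @ 6: {1,2,5}  ✓accept
end set {1,2,5} — state 1 in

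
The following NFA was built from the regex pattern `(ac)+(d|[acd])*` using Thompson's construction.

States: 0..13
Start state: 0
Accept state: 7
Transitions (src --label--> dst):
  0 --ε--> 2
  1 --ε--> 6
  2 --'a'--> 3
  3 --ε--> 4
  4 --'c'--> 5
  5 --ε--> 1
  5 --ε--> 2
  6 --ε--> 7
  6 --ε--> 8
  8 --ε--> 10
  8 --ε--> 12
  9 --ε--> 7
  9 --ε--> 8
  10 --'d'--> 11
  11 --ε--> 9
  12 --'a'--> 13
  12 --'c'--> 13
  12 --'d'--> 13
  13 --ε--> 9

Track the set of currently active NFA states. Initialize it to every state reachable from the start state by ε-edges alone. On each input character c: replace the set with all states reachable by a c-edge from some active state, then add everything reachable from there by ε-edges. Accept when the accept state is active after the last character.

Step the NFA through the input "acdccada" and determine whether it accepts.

initial (ε-close {0}): {0,2}
'a' @ 1: {3,4}
'c' @ 2: {1,2,5,6,7,8,10,12}  (accept∈set)
'd' @ 3: {7,8,9,10,11,12,13}  (accept∈set)
'c' @ 4: {7,8,9,10,12,13}  (accept∈set)
'c' @ 5: {7,8,9,10,12,13}  (accept∈set)
'a' @ 6: {7,8,9,10,12,13}  (accept∈set)
'd' @ 7: {7,8,9,10,11,12,13}  (accept∈set)
'a' @ 8: {7,8,9,10,12,13}  (accept∈set)
after full input: {7,8,9,10,12,13}  (accept=7 in)

Answer: ACCEPT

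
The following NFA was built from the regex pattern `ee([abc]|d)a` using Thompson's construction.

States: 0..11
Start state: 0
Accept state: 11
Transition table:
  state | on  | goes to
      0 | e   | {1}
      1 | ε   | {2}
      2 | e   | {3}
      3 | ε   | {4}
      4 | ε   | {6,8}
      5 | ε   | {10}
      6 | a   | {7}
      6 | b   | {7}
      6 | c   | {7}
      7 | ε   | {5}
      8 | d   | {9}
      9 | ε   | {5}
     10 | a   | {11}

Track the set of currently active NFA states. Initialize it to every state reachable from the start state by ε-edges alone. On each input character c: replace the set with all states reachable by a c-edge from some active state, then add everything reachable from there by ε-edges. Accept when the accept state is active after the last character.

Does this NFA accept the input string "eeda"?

Answer: ACCEPT

Steps:
initial (ε-close {0}): {0}
'e' @ 1: {1,2}
'e' @ 2: {3,4,6,8}
'd' @ 3: {5,9,10}
'a' @ 4: {11}  (accept∈set)
after full input: {11}  (accept=11 in)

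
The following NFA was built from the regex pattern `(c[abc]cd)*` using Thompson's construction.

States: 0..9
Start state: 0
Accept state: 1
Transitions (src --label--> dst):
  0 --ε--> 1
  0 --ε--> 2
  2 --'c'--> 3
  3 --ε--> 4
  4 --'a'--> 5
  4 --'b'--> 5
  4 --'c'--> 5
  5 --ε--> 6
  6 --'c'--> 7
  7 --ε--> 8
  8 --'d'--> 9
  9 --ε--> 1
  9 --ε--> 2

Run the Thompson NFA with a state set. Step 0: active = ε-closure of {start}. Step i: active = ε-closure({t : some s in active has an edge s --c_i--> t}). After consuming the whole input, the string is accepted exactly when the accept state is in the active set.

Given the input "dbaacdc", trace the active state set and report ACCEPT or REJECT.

Answer: REJECT

Steps:
initial (ε-close {0}): {0,1,2}
'd' @ 1: {}  — dead — no transitions
rest 'baacdc' ignored (set empty)
final: {}; accept 1 not in set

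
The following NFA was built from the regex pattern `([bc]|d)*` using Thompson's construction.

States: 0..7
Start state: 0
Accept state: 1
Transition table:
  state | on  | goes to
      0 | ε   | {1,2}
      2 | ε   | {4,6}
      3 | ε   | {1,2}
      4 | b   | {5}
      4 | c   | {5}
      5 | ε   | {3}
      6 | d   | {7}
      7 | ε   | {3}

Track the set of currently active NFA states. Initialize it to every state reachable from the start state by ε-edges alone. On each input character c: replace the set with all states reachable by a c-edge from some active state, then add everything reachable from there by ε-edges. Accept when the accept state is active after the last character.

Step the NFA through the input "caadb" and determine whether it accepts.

initial (ε-close {0}): {0,1,2,4,6}
'c' @ 1: {1,2,3,4,5,6}  [accepting]
'a' @ 2: {}  — state set empty
rest 'adb' ignored (set empty)
end set {} — state 1 not in

Answer: REJECT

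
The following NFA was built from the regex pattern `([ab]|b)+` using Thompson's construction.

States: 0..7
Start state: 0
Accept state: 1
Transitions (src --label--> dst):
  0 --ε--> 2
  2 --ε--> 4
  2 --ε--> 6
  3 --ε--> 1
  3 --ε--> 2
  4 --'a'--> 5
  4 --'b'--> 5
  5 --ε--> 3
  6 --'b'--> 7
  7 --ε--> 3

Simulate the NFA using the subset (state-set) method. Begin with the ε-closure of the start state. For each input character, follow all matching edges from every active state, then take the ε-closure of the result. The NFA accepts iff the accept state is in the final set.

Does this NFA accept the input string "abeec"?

Answer: REJECT

Derivation:
initial (ε-close {0}): {0,2,4,6}
'a' @ 1: {1,2,3,4,5,6}  (accept∈set)
'b' @ 2: {1,2,3,4,5,6,7}  (accept∈set)
'e' @ 3: {}  — no active states
rest 'ec' ignored (set empty)
after full input: {}  (accept=1 not in)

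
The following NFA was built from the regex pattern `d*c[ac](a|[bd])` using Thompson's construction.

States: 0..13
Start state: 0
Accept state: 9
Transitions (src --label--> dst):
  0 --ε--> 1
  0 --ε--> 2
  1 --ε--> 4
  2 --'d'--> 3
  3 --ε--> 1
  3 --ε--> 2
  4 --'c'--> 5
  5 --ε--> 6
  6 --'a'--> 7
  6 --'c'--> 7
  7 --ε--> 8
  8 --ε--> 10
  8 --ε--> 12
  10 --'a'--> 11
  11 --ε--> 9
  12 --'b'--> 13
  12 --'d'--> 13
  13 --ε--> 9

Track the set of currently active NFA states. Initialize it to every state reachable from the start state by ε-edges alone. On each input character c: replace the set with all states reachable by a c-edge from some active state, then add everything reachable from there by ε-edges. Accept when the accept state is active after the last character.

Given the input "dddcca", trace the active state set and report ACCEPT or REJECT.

start: ε-closure({0}) = {0,1,2,4}
'd' @ 1: {1,2,3,4}
'd' @ 2: {1,2,3,4}
'd' @ 3: {1,2,3,4}
'c' @ 4: {5,6}
'c' @ 5: {7,8,10,12}
'a' @ 6: {9,11}  [accepting]
final: {9,11}; accept 9 in set

Answer: ACCEPT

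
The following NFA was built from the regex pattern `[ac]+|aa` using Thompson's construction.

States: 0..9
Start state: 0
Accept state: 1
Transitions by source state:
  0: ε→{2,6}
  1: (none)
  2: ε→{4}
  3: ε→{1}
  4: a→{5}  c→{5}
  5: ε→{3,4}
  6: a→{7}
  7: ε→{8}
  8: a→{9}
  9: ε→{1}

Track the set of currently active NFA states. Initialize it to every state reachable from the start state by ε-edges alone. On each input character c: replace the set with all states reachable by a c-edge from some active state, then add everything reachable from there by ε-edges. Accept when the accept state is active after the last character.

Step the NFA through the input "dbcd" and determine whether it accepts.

Answer: REJECT

Steps:
initial (ε-close {0}): {0,2,4,6}
'd' @ 1: {}  — no active states
rest 'bcd' ignored (set empty)
after full input: {}  (accept=1 not in)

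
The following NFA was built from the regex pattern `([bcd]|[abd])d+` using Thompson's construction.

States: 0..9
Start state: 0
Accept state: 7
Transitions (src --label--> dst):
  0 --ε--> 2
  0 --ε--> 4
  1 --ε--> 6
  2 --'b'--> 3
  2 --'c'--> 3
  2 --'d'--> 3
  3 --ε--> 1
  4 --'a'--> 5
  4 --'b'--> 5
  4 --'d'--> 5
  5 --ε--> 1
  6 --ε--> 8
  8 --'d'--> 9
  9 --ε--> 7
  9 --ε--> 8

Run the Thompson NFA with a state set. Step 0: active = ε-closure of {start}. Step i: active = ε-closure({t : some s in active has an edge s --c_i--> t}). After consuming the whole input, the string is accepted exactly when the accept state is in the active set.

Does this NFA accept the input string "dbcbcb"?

Answer: REJECT

Derivation:
start: ε-closure({0}) = {0,2,4}
'd' @ 1: {1,3,5,6,8}
'b' @ 2: {}  — no active states
rest 'cbcb' ignored (set empty)
end set {} — state 7 not in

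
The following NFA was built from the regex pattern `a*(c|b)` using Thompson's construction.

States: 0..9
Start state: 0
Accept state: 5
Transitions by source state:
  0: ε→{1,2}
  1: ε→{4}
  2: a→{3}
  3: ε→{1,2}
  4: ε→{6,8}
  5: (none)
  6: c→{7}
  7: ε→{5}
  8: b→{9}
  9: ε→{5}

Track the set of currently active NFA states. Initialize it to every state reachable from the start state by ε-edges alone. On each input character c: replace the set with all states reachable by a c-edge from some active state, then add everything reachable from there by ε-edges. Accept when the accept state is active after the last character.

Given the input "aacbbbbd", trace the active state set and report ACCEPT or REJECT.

Answer: REJECT

Trace:
start: ε-closure({0}) = {0,1,2,4,6,8}
'a' @ 1: {1,2,3,4,6,8}
'a' @ 2: {1,2,3,4,6,8}
'c' @ 3: {5,7}  [accepting]
'b' @ 4: {}  — no active states
rest 'bbbd' ignored (set empty)
end set {} — state 5 not in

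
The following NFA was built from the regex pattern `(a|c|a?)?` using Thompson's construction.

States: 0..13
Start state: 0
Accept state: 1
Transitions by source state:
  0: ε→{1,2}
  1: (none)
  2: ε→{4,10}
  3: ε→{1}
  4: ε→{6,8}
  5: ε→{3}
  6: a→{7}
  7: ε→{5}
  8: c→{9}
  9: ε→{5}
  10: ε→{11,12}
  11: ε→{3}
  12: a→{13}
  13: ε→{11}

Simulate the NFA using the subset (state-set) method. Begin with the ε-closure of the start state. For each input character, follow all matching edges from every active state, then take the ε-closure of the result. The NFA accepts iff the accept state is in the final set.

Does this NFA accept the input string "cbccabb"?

Answer: REJECT

Steps:
start: ε-closure({0}) = {0,1,2,3,4,6,8,10,11,12}
'c' @ 1: {1,3,5,9}  (accept∈set)
'b' @ 2: {}  — state set empty
rest 'ccabb' ignored (set empty)
end set {} — state 1 not in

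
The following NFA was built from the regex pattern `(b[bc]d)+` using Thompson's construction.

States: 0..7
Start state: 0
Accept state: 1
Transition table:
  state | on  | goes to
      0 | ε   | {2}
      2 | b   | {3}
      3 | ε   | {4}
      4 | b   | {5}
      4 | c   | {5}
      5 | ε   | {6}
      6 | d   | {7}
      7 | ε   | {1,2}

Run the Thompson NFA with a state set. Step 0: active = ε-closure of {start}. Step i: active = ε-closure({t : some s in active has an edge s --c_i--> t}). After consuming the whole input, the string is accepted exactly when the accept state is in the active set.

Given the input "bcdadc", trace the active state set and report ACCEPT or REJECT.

Answer: REJECT

Trace:
S₀ = ε-closure({0}) = {0,2}
'b' @ 1: {3,4}
'c' @ 2: {5,6}
'd' @ 3: {1,2,7}  ✓accept
'a' @ 4: {}  — no active states
rest 'dc' ignored (set empty)
end set {} — state 1 not in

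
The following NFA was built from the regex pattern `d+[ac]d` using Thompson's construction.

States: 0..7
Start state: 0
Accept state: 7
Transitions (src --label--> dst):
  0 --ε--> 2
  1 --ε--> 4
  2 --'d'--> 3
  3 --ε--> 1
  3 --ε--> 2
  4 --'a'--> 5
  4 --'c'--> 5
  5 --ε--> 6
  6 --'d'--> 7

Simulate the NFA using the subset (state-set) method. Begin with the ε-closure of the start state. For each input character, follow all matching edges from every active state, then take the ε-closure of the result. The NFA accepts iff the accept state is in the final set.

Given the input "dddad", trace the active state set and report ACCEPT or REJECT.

S₀ = ε-closure({0}) = {0,2}
'd' @ 1: {1,2,3,4}
'd' @ 2: {1,2,3,4}
'd' @ 3: {1,2,3,4}
'a' @ 4: {5,6}
'd' @ 5: {7}  (accept∈set)
end set {7} — state 7 in

Answer: ACCEPT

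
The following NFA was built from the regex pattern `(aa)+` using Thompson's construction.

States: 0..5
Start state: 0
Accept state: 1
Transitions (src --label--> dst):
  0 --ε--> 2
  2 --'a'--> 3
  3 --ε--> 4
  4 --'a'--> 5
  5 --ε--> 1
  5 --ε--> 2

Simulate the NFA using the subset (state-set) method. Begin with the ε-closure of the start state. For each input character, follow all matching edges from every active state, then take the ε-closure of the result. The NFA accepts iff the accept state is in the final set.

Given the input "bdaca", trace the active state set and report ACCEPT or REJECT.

start: ε-closure({0}) = {0,2}
'b' @ 1: {}  — state set empty
rest 'daca' ignored (set empty)
after full input: {}  (accept=1 not in)

Answer: REJECT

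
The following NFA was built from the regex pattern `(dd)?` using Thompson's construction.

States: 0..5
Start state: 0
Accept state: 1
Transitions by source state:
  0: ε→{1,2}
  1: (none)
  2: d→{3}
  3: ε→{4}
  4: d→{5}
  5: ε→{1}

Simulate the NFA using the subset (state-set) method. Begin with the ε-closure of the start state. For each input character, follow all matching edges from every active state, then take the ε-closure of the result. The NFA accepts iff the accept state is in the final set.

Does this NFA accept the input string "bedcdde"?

Answer: REJECT

Trace:
start: ε-closure({0}) = {0,1,2}
'b' @ 1: {}  — state set empty
rest 'edcdde' ignored (set empty)
end set {} — state 1 not in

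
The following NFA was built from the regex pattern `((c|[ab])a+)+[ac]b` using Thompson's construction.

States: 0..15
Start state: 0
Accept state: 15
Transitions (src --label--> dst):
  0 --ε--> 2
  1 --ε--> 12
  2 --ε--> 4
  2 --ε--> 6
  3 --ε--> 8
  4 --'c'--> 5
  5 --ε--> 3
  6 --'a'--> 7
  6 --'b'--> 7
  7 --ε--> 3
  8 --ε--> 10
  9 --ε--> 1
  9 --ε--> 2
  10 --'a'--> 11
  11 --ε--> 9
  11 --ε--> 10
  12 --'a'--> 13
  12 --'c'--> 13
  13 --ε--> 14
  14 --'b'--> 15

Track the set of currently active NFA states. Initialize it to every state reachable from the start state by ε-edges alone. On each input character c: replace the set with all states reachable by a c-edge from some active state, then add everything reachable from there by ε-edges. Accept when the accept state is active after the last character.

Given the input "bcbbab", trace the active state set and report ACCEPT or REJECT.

initial (ε-close {0}): {0,2,4,6}
'b' @ 1: {3,7,8,10}
'c' @ 2: {}  — no active states
rest 'bbab' ignored (set empty)
after full input: {}  (accept=15 not in)

Answer: REJECT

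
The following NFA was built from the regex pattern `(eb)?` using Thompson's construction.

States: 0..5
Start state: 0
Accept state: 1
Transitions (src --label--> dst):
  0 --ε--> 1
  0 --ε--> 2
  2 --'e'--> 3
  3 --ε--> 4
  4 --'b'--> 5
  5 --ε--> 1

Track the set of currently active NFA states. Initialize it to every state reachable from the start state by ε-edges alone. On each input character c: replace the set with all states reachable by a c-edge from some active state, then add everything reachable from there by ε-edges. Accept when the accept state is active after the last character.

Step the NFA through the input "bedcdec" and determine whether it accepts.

initial (ε-close {0}): {0,1,2}
'b' @ 1: {}  — no active states
rest 'edcdec' ignored (set empty)
end set {} — state 1 not in

Answer: REJECT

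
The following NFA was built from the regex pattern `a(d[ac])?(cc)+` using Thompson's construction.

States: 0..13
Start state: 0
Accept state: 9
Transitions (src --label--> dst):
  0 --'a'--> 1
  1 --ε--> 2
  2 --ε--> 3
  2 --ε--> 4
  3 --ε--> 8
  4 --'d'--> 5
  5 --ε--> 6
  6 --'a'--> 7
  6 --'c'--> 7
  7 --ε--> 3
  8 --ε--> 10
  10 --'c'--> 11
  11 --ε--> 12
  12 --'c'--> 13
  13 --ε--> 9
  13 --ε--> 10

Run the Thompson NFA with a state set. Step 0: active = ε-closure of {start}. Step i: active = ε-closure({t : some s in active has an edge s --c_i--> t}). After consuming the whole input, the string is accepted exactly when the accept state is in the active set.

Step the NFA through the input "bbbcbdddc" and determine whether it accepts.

Answer: REJECT

Steps:
start: ε-closure({0}) = {0}
'b' @ 1: {}  — state set empty
rest 'bbcbdddc' ignored (set empty)
after full input: {}  (accept=9 not in)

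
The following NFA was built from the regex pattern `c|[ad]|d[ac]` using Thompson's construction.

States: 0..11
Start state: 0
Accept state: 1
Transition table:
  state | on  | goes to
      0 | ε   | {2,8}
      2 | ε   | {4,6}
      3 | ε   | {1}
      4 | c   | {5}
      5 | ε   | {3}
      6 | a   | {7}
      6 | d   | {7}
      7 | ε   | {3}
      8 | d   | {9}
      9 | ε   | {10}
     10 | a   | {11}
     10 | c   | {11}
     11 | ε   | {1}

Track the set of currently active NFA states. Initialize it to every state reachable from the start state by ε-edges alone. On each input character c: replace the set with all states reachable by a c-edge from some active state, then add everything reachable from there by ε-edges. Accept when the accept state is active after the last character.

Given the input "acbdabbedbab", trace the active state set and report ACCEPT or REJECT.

Answer: REJECT

Trace:
initial (ε-close {0}): {0,2,4,6,8}
'a' @ 1: {1,3,7}  [accepting]
'c' @ 2: {}  — state set empty
rest 'bdabbedbab' ignored (set empty)
final: {}; accept 1 not in set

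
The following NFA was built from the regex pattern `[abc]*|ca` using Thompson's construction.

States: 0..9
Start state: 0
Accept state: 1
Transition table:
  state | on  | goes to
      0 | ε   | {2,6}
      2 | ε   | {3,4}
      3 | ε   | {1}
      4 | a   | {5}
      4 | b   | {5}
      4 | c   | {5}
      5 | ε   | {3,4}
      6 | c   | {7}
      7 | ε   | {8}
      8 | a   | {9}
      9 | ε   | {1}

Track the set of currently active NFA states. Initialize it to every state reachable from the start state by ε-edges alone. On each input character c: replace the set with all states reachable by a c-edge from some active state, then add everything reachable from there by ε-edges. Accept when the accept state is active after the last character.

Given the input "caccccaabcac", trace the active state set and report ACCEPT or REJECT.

Answer: ACCEPT

Trace:
S₀ = ε-closure({0}) = {0,1,2,3,4,6}
'c' @ 1: {1,3,4,5,7,8}  (accept∈set)
'a' @ 2: {1,3,4,5,9}  (accept∈set)
'c' @ 3: {1,3,4,5}  (accept∈set)
'c' @ 4: {1,3,4,5}  (accept∈set)
'c' @ 5: {1,3,4,5}  (accept∈set)
'c' @ 6: {1,3,4,5}  (accept∈set)
'a' @ 7: {1,3,4,5}  (accept∈set)
'a' @ 8: {1,3,4,5}  (accept∈set)
'b' @ 9: {1,3,4,5}  (accept∈set)
'c' @ 10: {1,3,4,5}  (accept∈set)
'a' @ 11: {1,3,4,5}  (accept∈set)
'c' @ 12: {1,3,4,5}  (accept∈set)
after full input: {1,3,4,5}  (accept=1 in)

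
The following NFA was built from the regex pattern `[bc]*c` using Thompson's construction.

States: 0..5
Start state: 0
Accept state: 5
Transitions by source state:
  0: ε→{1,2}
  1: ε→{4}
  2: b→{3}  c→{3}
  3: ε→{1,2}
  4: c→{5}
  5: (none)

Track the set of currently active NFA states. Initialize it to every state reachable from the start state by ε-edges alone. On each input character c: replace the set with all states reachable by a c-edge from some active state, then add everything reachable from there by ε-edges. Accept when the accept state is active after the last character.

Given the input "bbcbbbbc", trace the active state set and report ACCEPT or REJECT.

Answer: ACCEPT

Steps:
start: ε-closure({0}) = {0,1,2,4}
'b' @ 1: {1,2,3,4}
'b' @ 2: {1,2,3,4}
'c' @ 3: {1,2,3,4,5}  ✓accept
'b' @ 4: {1,2,3,4}
'b' @ 5: {1,2,3,4}
'b' @ 6: {1,2,3,4}
'b' @ 7: {1,2,3,4}
'c' @ 8: {1,2,3,4,5}  ✓accept
final: {1,2,3,4,5}; accept 5 in set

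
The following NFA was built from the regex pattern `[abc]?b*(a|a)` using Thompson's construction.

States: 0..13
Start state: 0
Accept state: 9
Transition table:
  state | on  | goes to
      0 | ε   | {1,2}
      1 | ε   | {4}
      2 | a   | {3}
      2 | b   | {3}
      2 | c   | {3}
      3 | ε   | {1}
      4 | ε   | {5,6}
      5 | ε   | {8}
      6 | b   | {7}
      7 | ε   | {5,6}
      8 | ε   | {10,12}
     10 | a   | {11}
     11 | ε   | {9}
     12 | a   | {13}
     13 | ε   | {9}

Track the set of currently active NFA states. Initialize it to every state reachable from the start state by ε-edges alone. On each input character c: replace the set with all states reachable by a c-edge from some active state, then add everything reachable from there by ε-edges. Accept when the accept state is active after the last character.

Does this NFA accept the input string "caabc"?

S₀ = ε-closure({0}) = {0,1,2,4,5,6,8,10,12}
'c' @ 1: {1,3,4,5,6,8,10,12}
'a' @ 2: {9,11,13}  ✓accept
'a' @ 3: {}  — no active states
rest 'bc' ignored (set empty)
final: {}; accept 9 not in set

Answer: REJECT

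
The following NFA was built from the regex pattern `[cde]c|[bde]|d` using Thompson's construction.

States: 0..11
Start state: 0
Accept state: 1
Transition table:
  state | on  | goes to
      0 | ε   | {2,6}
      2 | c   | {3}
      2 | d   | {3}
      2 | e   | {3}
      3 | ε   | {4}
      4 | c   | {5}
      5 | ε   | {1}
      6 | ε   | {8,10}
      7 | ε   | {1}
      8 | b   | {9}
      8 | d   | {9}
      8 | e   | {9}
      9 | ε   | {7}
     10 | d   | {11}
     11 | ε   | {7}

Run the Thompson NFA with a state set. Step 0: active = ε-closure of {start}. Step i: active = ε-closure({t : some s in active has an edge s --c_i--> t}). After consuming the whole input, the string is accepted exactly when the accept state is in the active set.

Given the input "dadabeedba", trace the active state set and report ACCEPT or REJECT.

initial (ε-close {0}): {0,2,6,8,10}
'd' @ 1: {1,3,4,7,9,11}  (accept∈set)
'a' @ 2: {}  — dead — no transitions
rest 'dabeedba' ignored (set empty)
end set {} — state 1 not in

Answer: REJECT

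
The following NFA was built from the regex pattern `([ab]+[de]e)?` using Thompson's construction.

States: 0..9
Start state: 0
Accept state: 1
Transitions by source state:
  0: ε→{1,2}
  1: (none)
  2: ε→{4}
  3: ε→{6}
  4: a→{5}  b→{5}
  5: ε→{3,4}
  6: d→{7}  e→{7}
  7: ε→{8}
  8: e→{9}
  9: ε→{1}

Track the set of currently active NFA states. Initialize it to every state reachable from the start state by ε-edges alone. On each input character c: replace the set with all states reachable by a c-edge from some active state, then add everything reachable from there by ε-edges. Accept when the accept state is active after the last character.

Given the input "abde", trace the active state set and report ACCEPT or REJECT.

initial (ε-close {0}): {0,1,2,4}
'a' @ 1: {3,4,5,6}
'b' @ 2: {3,4,5,6}
'd' @ 3: {7,8}
'e' @ 4: {1,9}  [accepting]
final: {1,9}; accept 1 in set

Answer: ACCEPT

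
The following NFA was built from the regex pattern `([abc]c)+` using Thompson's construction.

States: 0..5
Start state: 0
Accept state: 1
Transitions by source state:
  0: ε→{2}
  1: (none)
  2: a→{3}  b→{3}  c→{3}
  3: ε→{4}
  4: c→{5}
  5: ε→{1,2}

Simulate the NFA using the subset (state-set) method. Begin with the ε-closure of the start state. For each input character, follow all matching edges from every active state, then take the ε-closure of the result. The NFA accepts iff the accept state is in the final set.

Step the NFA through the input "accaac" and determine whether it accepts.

S₀ = ε-closure({0}) = {0,2}
'a' @ 1: {3,4}
'c' @ 2: {1,2,5}  [accepting]
'c' @ 3: {3,4}
'a' @ 4: {}  — no active states
rest 'ac' ignored (set empty)
final: {}; accept 1 not in set

Answer: REJECT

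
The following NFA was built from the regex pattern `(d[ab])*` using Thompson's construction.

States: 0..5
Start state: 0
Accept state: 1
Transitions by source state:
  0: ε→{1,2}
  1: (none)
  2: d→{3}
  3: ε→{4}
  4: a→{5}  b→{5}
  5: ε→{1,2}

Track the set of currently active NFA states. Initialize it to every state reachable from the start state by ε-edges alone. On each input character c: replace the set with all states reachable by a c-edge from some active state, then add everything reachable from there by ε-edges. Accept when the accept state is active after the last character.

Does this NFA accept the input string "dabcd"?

Answer: REJECT

Steps:
initial (ε-close {0}): {0,1,2}
'd' @ 1: {3,4}
'a' @ 2: {1,2,5}  (accept∈set)
'b' @ 3: {}  — no active states
rest 'cd' ignored (set empty)
final: {}; accept 1 not in set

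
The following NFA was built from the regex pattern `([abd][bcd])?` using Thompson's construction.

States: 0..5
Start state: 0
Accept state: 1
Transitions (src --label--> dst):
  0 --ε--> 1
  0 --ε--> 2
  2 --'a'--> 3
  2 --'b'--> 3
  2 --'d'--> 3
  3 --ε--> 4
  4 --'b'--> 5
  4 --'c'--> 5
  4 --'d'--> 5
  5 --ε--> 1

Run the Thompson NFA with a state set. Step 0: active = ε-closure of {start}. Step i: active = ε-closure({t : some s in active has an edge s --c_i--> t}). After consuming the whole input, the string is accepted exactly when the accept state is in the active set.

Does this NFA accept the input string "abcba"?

Answer: REJECT

Steps:
initial (ε-close {0}): {0,1,2}
'a' @ 1: {3,4}
'b' @ 2: {1,5}  ✓accept
'c' @ 3: {}  — dead — no transitions
rest 'ba' ignored (set empty)
end set {} — state 1 not in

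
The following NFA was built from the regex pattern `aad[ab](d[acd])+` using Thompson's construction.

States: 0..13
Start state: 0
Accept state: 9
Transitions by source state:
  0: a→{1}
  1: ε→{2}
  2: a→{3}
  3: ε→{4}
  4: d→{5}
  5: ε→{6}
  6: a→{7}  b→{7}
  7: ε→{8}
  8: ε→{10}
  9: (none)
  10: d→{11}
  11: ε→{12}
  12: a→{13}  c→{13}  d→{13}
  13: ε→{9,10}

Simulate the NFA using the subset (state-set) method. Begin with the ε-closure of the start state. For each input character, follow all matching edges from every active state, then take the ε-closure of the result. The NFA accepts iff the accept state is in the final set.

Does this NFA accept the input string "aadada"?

Answer: ACCEPT

Derivation:
initial (ε-close {0}): {0}
'a' @ 1: {1,2}
'a' @ 2: {3,4}
'd' @ 3: {5,6}
'a' @ 4: {7,8,10}
'd' @ 5: {11,12}
'a' @ 6: {9,10,13}  ✓accept
after full input: {9,10,13}  (accept=9 in)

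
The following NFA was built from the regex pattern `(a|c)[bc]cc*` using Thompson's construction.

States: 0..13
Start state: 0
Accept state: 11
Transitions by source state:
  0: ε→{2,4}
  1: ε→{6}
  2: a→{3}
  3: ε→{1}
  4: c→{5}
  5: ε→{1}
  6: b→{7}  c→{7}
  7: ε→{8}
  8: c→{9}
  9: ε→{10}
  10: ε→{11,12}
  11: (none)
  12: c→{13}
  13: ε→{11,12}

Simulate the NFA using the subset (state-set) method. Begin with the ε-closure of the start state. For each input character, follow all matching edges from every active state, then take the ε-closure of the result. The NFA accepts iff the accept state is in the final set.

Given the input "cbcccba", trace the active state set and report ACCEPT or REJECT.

S₀ = ε-closure({0}) = {0,2,4}
'c' @ 1: {1,5,6}
'b' @ 2: {7,8}
'c' @ 3: {9,10,11,12}  (accept∈set)
'c' @ 4: {11,12,13}  (accept∈set)
'c' @ 5: {11,12,13}  (accept∈set)
'b' @ 6: {}  — dead — no transitions
rest 'a' ignored (set empty)
end set {} — state 11 not in

Answer: REJECT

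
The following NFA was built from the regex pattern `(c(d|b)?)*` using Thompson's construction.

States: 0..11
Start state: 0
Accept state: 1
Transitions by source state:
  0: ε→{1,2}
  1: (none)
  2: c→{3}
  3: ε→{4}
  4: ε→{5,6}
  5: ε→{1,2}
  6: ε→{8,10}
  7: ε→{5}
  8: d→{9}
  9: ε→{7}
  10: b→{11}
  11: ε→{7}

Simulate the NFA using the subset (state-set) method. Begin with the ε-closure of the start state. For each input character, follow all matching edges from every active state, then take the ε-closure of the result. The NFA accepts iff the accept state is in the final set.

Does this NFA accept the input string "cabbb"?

Answer: REJECT

Steps:
start: ε-closure({0}) = {0,1,2}
'c' @ 1: {1,2,3,4,5,6,8,10}  ✓accept
'a' @ 2: {}  — state set empty
rest 'bbb' ignored (set empty)
final: {}; accept 1 not in set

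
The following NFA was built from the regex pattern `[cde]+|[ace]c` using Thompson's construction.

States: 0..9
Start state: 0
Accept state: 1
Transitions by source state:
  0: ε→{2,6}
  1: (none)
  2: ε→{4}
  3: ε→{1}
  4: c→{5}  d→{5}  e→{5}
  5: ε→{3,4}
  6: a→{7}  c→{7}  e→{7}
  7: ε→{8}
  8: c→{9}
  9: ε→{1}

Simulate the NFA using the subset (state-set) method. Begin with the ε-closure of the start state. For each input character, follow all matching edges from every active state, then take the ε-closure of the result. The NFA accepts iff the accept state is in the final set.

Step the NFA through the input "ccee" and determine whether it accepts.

Answer: ACCEPT

Steps:
start: ε-closure({0}) = {0,2,4,6}
'c' @ 1: {1,3,4,5,7,8}  [accepting]
'c' @ 2: {1,3,4,5,9}  [accepting]
'e' @ 3: {1,3,4,5}  [accepting]
'e' @ 4: {1,3,4,5}  [accepting]
final: {1,3,4,5}; accept 1 in set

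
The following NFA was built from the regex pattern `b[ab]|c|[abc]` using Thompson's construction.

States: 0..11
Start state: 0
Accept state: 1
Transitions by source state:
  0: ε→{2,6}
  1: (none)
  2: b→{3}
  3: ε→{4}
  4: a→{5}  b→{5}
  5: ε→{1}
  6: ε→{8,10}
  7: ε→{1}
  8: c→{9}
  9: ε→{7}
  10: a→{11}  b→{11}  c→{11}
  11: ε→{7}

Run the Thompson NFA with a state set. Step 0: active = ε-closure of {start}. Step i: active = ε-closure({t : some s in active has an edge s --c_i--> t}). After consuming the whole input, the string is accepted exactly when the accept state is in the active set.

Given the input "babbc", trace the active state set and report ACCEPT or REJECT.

Answer: REJECT

Derivation:
initial (ε-close {0}): {0,2,6,8,10}
'b' @ 1: {1,3,4,7,11}  ✓accept
'a' @ 2: {1,5}  ✓accept
'b' @ 3: {}  — state set empty
rest 'bc' ignored (set empty)
end set {} — state 1 not in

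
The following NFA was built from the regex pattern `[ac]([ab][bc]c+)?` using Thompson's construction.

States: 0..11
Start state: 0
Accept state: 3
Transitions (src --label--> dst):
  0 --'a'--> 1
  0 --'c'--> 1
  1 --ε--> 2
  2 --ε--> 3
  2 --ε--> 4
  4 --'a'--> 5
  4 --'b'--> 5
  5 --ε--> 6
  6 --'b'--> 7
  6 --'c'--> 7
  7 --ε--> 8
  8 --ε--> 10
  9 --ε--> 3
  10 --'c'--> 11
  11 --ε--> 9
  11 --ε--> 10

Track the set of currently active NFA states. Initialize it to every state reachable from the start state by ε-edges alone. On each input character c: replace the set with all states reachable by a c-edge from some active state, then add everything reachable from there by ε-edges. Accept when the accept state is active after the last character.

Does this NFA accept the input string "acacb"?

Answer: REJECT

Derivation:
start: ε-closure({0}) = {0}
'a' @ 1: {1,2,3,4}  ✓accept
'c' @ 2: {}  — state set empty
rest 'acb' ignored (set empty)
end set {} — state 3 not in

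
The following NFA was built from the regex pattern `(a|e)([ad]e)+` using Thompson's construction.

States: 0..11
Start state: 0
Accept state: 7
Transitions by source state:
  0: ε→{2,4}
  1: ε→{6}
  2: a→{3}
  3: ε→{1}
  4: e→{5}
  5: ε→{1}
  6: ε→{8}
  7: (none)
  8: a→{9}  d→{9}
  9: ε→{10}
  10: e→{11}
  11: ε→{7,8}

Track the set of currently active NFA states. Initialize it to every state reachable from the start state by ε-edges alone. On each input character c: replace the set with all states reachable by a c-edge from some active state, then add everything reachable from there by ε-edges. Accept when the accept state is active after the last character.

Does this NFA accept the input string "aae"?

Answer: ACCEPT

Trace:
S₀ = ε-closure({0}) = {0,2,4}
'a' @ 1: {1,3,6,8}
'a' @ 2: {9,10}
'e' @ 3: {7,8,11}  (accept∈set)
after full input: {7,8,11}  (accept=7 in)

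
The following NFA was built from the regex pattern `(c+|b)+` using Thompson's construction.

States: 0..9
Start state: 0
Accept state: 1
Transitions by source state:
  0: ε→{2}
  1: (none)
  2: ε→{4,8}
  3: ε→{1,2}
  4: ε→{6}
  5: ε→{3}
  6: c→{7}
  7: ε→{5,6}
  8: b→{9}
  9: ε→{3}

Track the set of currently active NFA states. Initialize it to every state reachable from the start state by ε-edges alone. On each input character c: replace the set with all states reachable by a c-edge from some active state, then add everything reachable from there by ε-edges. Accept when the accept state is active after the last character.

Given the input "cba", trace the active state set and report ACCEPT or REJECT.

initial (ε-close {0}): {0,2,4,6,8}
'c' @ 1: {1,2,3,4,5,6,7,8}  ✓accept
'b' @ 2: {1,2,3,4,6,8,9}  ✓accept
'a' @ 3: {}  — dead — no transitions
after full input: {}  (accept=1 not in)

Answer: REJECT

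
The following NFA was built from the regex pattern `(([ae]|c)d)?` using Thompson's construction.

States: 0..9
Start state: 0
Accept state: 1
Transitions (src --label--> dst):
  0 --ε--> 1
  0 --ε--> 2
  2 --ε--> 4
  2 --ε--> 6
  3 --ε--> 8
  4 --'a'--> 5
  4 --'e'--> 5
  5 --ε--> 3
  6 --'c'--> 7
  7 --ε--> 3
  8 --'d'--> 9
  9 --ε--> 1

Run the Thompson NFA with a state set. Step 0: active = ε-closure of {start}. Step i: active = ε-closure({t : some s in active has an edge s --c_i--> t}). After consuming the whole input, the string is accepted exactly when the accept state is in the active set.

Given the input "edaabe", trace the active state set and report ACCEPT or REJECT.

Answer: REJECT

Steps:
initial (ε-close {0}): {0,1,2,4,6}
'e' @ 1: {3,5,8}
'd' @ 2: {1,9}  [accepting]
'a' @ 3: {}  — dead — no transitions
rest 'abe' ignored (set empty)
final: {}; accept 1 not in set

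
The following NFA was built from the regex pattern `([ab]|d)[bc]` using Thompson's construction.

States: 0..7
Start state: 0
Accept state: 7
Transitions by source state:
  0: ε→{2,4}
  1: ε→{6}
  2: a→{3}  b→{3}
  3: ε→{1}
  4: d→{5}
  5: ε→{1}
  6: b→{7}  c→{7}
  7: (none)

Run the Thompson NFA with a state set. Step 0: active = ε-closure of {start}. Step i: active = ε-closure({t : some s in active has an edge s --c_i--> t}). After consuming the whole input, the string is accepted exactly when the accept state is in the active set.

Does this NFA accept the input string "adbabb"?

Answer: REJECT

Trace:
initial (ε-close {0}): {0,2,4}
'a' @ 1: {1,3,6}
'd' @ 2: {}  — no active states
rest 'babb' ignored (set empty)
end set {} — state 7 not in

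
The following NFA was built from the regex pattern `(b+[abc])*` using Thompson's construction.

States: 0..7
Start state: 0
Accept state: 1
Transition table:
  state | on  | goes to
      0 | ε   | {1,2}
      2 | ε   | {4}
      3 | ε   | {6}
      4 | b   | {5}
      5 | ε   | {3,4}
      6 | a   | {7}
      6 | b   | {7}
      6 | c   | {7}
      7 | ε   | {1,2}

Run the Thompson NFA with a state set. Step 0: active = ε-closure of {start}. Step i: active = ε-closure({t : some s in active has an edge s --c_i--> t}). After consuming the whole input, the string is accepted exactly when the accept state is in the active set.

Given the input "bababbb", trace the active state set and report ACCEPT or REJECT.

Answer: ACCEPT

Steps:
S₀ = ε-closure({0}) = {0,1,2,4}
'b' @ 1: {3,4,5,6}
'a' @ 2: {1,2,4,7}  (accept∈set)
'b' @ 3: {3,4,5,6}
'a' @ 4: {1,2,4,7}  (accept∈set)
'b' @ 5: {3,4,5,6}
'b' @ 6: {1,2,3,4,5,6,7}  (accept∈set)
'b' @ 7: {1,2,3,4,5,6,7}  (accept∈set)
end set {1,2,3,4,5,6,7} — state 1 in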